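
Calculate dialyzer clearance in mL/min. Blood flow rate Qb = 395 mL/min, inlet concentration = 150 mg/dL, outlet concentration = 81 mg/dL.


K = Qb * (Cb_in - Cb_out) / Cb_in
K = 395 * (150 - 81) / 150
K = 181.7 mL/min


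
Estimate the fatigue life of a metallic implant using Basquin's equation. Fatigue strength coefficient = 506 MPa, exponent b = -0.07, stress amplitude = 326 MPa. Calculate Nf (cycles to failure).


sigma_a = sigma_f' * (2Nf)^b
2Nf = (sigma_a/sigma_f')^(1/b)
2Nf = (326/506)^(1/-0.07)
2Nf = 534.08834
Nf = 267


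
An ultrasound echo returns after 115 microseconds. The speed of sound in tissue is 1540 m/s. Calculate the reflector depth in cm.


depth = c * t / 2
t = 115 us = 1.1500e-04 s
depth = 1540 * 1.1500e-04 / 2
depth = 0.08855 m = 8.855 cm


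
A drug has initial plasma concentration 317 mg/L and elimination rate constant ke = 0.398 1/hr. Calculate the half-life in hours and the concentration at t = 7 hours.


t_half = ln(2) / ke = 0.693147 / 0.398 = 1.742 hr
C(t) = C0 * exp(-ke*t) = 317 * exp(-0.398*7)
C(7) = 19.55 mg/L


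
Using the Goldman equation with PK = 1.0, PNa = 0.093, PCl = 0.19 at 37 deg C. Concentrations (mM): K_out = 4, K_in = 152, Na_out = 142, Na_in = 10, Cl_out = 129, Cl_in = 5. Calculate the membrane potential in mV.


Vm = (RT/F)*ln((PK*Ko + PNa*Nao + PCl*Cli)/(PK*Ki + PNa*Nai + PCl*Clo))
Numer = 18.156, Denom = 177.44
Vm = -60.92 mV


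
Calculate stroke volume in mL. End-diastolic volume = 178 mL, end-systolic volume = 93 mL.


SV = EDV - ESV
SV = 178 - 93
SV = 85 mL


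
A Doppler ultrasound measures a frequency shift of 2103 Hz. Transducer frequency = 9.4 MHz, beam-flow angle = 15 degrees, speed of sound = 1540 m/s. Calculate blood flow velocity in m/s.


v = fd * c / (2 * f0 * cos(theta))
v = 2103 * 1540 / (2 * 9.4000e+06 * cos(15))
v = 0.1783 m/s


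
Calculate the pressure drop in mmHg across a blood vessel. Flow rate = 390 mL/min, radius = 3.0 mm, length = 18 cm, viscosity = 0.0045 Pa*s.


dP = 8*mu*L*Q / (pi*r^4)
Q = 390 mL/min = 6.5e-06 m^3/s
dP = 165.521 Pa = 165.521 / 133.322 mmHg = 1.242 mmHg


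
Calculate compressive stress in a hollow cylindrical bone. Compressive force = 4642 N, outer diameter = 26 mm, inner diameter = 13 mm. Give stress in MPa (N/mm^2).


A = pi*(r_o^2 - r_i^2)
r_o = 13 mm, r_i = 6.5 mm
A = 398.197 mm^2
sigma = F/A = 4642 / 398.197
sigma = 11.66 MPa


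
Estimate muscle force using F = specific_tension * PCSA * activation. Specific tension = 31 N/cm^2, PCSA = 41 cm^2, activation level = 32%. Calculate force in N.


F = sigma * PCSA * activation
F = 31 * 41 * 0.32
F = 406.7 N


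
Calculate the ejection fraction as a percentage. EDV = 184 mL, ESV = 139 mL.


SV = EDV - ESV = 184 - 139 = 45 mL
EF = SV/EDV * 100 = 45/184 * 100
EF = 24.46%


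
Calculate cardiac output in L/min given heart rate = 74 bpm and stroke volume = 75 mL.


CO = HR * SV
CO = 74 * 75 / 1000
CO = 5.55 L/min


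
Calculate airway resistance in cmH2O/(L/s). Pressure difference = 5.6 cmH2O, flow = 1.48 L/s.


R = dP / flow
R = 5.6 / 1.48
R = 3.784 cmH2O/(L/s)


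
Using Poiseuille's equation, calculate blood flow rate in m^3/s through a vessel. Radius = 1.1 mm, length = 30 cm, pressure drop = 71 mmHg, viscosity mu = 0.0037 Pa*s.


Q = pi*r^4*dP / (8*mu*L)
r = 0.0011 m, L = 0.3 m
dP = 71 mmHg = 9465.862 Pa
Q = 4.9031e-06 m^3/s


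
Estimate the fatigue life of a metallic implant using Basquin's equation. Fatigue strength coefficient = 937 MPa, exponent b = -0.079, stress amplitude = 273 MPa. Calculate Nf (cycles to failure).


sigma_a = sigma_f' * (2Nf)^b
2Nf = (sigma_a/sigma_f')^(1/b)
2Nf = (273/937)^(1/-0.079)
2Nf = 6018038.8
Nf = 3.0090e+06


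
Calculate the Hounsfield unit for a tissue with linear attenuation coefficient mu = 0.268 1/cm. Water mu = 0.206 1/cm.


HU = ((mu_tissue - mu_water) / mu_water) * 1000
HU = ((0.268 - 0.206) / 0.206) * 1000
HU = 301


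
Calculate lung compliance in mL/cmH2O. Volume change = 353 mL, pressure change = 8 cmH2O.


C = dV / dP
C = 353 / 8
C = 44.12 mL/cmH2O


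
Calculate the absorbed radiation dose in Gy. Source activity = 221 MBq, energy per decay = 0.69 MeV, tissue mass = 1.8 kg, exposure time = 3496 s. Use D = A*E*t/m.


A = 221 MBq = 2.2100e+08 Bq
E = 0.69 MeV = 1.10538e-13 J
D = A*E*t/m = 2.2100e+08*1.10538e-13*3496/1.8
D = 0.04745 Gy


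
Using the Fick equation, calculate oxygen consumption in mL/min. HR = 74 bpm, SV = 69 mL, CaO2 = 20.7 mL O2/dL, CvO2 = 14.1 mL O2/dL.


CO = HR*SV = 74*69/1000 = 5.106 L/min
a-v O2 diff = 20.7 - 14.1 = 6.6 mL/dL
VO2 = CO * (CaO2-CvO2) * 10 dL/L
VO2 = 5.106 * 6.6 * 10
VO2 = 337 mL/min


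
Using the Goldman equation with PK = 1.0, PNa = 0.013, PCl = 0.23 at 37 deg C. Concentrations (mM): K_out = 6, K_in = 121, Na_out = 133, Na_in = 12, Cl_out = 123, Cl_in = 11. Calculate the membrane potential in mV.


Vm = (RT/F)*ln((PK*Ko + PNa*Nao + PCl*Cli)/(PK*Ki + PNa*Nai + PCl*Clo))
Numer = 10.259, Denom = 149.446
Vm = -71.59 mV


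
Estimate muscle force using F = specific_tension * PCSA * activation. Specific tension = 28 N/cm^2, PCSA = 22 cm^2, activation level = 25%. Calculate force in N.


F = sigma * PCSA * activation
F = 28 * 22 * 0.25
F = 154 N


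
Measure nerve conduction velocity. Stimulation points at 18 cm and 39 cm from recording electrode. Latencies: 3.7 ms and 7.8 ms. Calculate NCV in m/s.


Distance = (39 - 18) / 100 = 0.21 m
dt = (7.8 - 3.7) / 1000 = 0.0041 s
NCV = dist / dt = 51.22 m/s


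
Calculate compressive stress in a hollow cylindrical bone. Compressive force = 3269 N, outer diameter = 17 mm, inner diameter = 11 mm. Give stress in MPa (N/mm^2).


A = pi*(r_o^2 - r_i^2)
r_o = 8.5 mm, r_i = 5.5 mm
A = 131.947 mm^2
sigma = F/A = 3269 / 131.947
sigma = 24.78 MPa


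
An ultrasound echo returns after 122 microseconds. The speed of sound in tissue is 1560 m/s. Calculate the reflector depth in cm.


depth = c * t / 2
t = 122 us = 1.2200e-04 s
depth = 1560 * 1.2200e-04 / 2
depth = 0.09516 m = 9.516 cm


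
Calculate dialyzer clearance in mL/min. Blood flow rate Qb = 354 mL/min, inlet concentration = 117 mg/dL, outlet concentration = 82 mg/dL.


K = Qb * (Cb_in - Cb_out) / Cb_in
K = 354 * (117 - 82) / 117
K = 105.9 mL/min


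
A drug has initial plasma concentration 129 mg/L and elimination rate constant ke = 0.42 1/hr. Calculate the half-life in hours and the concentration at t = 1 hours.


t_half = ln(2) / ke = 0.693147 / 0.42 = 1.65 hr
C(t) = C0 * exp(-ke*t) = 129 * exp(-0.42*1)
C(1) = 84.76 mg/L


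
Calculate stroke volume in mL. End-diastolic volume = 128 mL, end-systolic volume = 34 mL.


SV = EDV - ESV
SV = 128 - 34
SV = 94 mL


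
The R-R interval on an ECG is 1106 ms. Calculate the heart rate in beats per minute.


HR = 60 / RR_interval(s)
RR = 1106 ms = 1.106 s
HR = 60 / 1.106 = 54.25 bpm


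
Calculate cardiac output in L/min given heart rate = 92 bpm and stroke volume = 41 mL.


CO = HR * SV
CO = 92 * 41 / 1000
CO = 3.772 L/min


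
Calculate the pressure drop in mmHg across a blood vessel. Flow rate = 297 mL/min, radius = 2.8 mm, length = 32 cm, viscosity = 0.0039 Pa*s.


dP = 8*mu*L*Q / (pi*r^4)
Q = 297 mL/min = 4.95e-06 m^3/s
dP = 255.934 Pa = 255.934 / 133.322 mmHg = 1.92 mmHg


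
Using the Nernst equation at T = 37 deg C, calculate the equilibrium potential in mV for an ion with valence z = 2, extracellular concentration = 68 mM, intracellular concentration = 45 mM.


E = (RT/(zF)) * ln(C_out/C_in)
T = 37 + 273.15 = 310.15 K
E = (8.314 * 310.15 / (2 * 96485)) * ln(68/45)
E = 5.517 mV


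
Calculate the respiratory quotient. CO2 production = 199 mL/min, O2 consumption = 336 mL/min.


RQ = VCO2 / VO2
RQ = 199 / 336
RQ = 0.5923


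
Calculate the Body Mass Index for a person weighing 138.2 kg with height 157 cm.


BMI = weight / height^2
height = 157 cm = 1.57 m
BMI = 138.2 / 1.57^2
BMI = 56.07 kg/m^2


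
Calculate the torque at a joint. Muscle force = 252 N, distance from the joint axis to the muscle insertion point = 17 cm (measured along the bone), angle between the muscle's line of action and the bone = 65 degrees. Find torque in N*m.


Torque = F * d * sin(theta)   (moment arm = d*sin(theta))
d = 17 cm = 0.17 m
Torque = 252 * 0.17 * sin(65)
Torque = 38.83 N*m


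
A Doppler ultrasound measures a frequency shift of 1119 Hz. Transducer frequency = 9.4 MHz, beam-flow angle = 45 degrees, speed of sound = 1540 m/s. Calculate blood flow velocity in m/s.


v = fd * c / (2 * f0 * cos(theta))
v = 1119 * 1540 / (2 * 9.4000e+06 * cos(45))
v = 0.1296 m/s


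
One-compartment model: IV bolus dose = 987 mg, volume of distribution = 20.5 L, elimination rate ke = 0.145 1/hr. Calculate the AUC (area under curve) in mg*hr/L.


C0 = Dose/Vd = 987/20.5 = 48.1463 mg/L
AUC = C0/ke = 48.1463/0.145
AUC = 332 mg*hr/L


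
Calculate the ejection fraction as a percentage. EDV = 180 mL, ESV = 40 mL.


SV = EDV - ESV = 180 - 40 = 140 mL
EF = SV/EDV * 100 = 140/180 * 100
EF = 77.78%


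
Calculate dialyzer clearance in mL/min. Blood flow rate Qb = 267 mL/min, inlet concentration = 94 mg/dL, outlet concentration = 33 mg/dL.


K = Qb * (Cb_in - Cb_out) / Cb_in
K = 267 * (94 - 33) / 94
K = 173.3 mL/min


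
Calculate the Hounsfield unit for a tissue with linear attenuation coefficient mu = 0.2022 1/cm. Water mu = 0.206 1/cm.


HU = ((mu_tissue - mu_water) / mu_water) * 1000
HU = ((0.2022 - 0.206) / 0.206) * 1000
HU = -18.45


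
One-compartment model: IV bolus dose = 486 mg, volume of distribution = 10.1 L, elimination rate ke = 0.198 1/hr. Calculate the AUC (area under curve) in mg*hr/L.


C0 = Dose/Vd = 486/10.1 = 48.1188 mg/L
AUC = C0/ke = 48.1188/0.198
AUC = 243 mg*hr/L


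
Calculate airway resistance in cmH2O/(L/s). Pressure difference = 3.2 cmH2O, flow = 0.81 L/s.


R = dP / flow
R = 3.2 / 0.81
R = 3.951 cmH2O/(L/s)


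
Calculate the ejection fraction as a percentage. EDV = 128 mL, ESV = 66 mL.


SV = EDV - ESV = 128 - 66 = 62 mL
EF = SV/EDV * 100 = 62/128 * 100
EF = 48.44%


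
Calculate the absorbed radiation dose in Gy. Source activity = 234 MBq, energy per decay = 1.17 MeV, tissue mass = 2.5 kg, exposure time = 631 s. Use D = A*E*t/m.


A = 234 MBq = 2.3400e+08 Bq
E = 1.17 MeV = 1.87434e-13 J
D = A*E*t/m = 2.3400e+08*1.87434e-13*631/2.5
D = 0.01107 Gy


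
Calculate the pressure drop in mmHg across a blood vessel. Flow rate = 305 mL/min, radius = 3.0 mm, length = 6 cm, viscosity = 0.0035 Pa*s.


dP = 8*mu*L*Q / (pi*r^4)
Q = 305 mL/min = 5.08333e-06 m^3/s
dP = 33.5601 Pa = 33.5601 / 133.322 mmHg = 0.2517 mmHg


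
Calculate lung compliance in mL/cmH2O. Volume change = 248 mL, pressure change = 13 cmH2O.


C = dV / dP
C = 248 / 13
C = 19.08 mL/cmH2O


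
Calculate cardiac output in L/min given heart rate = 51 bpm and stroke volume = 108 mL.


CO = HR * SV
CO = 51 * 108 / 1000
CO = 5.508 L/min


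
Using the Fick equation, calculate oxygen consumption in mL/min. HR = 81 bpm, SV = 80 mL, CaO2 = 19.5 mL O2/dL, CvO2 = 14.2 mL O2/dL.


CO = HR*SV = 81*80/1000 = 6.48 L/min
a-v O2 diff = 19.5 - 14.2 = 5.3 mL/dL
VO2 = CO * (CaO2-CvO2) * 10 dL/L
VO2 = 6.48 * 5.3 * 10
VO2 = 343.4 mL/min


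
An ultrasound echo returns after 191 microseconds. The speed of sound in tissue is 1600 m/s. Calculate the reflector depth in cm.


depth = c * t / 2
t = 191 us = 1.9100e-04 s
depth = 1600 * 1.9100e-04 / 2
depth = 0.1528 m = 15.28 cm


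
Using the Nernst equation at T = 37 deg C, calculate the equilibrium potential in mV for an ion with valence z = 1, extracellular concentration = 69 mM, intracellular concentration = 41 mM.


E = (RT/(zF)) * ln(C_out/C_in)
T = 37 + 273.15 = 310.15 K
E = (8.314 * 310.15 / (1 * 96485)) * ln(69/41)
E = 13.91 mV


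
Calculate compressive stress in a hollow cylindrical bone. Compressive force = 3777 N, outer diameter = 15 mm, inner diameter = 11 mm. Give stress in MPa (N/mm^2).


A = pi*(r_o^2 - r_i^2)
r_o = 7.5 mm, r_i = 5.5 mm
A = 81.6814 mm^2
sigma = F/A = 3777 / 81.6814
sigma = 46.24 MPa


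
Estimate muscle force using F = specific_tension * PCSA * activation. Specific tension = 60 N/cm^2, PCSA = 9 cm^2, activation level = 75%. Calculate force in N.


F = sigma * PCSA * activation
F = 60 * 9 * 0.75
F = 405 N


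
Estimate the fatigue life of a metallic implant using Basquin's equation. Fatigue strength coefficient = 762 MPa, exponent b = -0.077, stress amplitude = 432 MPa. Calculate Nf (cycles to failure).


sigma_a = sigma_f' * (2Nf)^b
2Nf = (sigma_a/sigma_f')^(1/b)
2Nf = (432/762)^(1/-0.077)
2Nf = 1588.2724
Nf = 794.1


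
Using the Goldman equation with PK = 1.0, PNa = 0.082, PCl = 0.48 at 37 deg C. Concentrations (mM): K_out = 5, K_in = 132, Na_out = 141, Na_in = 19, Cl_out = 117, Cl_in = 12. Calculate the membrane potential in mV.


Vm = (RT/F)*ln((PK*Ko + PNa*Nao + PCl*Cli)/(PK*Ki + PNa*Nai + PCl*Clo))
Numer = 22.322, Denom = 189.718
Vm = -57.19 mV


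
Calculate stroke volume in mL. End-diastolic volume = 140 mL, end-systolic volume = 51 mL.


SV = EDV - ESV
SV = 140 - 51
SV = 89 mL


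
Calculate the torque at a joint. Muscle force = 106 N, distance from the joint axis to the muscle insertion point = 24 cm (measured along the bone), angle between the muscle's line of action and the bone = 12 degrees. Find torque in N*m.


Torque = F * d * sin(theta)   (moment arm = d*sin(theta))
d = 24 cm = 0.24 m
Torque = 106 * 0.24 * sin(12)
Torque = 5.289 N*m


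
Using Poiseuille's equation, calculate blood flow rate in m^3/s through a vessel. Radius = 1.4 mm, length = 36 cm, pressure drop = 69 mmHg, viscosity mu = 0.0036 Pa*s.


Q = pi*r^4*dP / (8*mu*L)
r = 0.0014 m, L = 0.36 m
dP = 69 mmHg = 9199.218 Pa
Q = 1.0708e-05 m^3/s


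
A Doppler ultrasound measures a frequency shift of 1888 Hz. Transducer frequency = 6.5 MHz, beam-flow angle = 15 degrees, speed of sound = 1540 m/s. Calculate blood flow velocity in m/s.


v = fd * c / (2 * f0 * cos(theta))
v = 1888 * 1540 / (2 * 6.5000e+06 * cos(15))
v = 0.2315 m/s


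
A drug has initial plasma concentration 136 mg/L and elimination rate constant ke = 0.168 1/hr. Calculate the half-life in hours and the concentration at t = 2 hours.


t_half = ln(2) / ke = 0.693147 / 0.168 = 4.126 hr
C(t) = C0 * exp(-ke*t) = 136 * exp(-0.168*2)
C(2) = 97.19 mg/L


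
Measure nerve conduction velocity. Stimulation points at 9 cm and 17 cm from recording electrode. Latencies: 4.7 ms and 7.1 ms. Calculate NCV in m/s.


Distance = (17 - 9) / 100 = 0.08 m
dt = (7.1 - 4.7) / 1000 = 0.0024 s
NCV = dist / dt = 33.33 m/s


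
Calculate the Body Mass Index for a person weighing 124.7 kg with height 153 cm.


BMI = weight / height^2
height = 153 cm = 1.53 m
BMI = 124.7 / 1.53^2
BMI = 53.27 kg/m^2


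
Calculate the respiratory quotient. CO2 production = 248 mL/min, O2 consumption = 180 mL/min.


RQ = VCO2 / VO2
RQ = 248 / 180
RQ = 1.378


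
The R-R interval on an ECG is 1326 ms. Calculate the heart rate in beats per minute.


HR = 60 / RR_interval(s)
RR = 1326 ms = 1.326 s
HR = 60 / 1.326 = 45.25 bpm


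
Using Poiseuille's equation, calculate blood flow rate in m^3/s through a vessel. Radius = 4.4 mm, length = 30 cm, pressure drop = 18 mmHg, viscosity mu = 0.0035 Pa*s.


Q = pi*r^4*dP / (8*mu*L)
r = 0.0044 m, L = 0.3 m
dP = 18 mmHg = 2399.796 Pa
Q = 3.3640e-04 m^3/s


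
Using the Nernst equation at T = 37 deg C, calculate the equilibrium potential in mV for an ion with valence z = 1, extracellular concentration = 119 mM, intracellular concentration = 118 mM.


E = (RT/(zF)) * ln(C_out/C_in)
T = 37 + 273.15 = 310.15 K
E = (8.314 * 310.15 / (1 * 96485)) * ln(119/118)
E = 0.2255 mV


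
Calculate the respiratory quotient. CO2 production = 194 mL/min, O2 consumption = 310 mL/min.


RQ = VCO2 / VO2
RQ = 194 / 310
RQ = 0.6258


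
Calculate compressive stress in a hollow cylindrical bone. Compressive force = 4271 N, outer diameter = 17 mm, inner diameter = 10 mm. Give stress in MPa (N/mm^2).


A = pi*(r_o^2 - r_i^2)
r_o = 8.5 mm, r_i = 5 mm
A = 148.44 mm^2
sigma = F/A = 4271 / 148.44
sigma = 28.77 MPa


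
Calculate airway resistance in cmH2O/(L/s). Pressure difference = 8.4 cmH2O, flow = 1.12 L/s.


R = dP / flow
R = 8.4 / 1.12
R = 7.5 cmH2O/(L/s)


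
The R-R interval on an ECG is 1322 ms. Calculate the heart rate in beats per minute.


HR = 60 / RR_interval(s)
RR = 1322 ms = 1.322 s
HR = 60 / 1.322 = 45.39 bpm


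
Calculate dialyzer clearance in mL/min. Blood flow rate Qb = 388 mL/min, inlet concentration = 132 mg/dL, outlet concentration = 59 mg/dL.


K = Qb * (Cb_in - Cb_out) / Cb_in
K = 388 * (132 - 59) / 132
K = 214.6 mL/min


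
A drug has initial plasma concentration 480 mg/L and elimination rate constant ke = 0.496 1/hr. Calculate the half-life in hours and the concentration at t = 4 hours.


t_half = ln(2) / ke = 0.693147 / 0.496 = 1.397 hr
C(t) = C0 * exp(-ke*t) = 480 * exp(-0.496*4)
C(4) = 66.01 mg/L


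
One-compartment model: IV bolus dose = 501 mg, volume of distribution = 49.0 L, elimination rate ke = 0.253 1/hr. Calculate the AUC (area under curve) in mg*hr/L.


C0 = Dose/Vd = 501/49.0 = 10.2245 mg/L
AUC = C0/ke = 10.2245/0.253
AUC = 40.41 mg*hr/L


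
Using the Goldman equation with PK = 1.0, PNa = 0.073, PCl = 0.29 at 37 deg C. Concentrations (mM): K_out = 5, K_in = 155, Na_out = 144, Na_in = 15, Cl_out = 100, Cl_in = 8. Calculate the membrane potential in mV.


Vm = (RT/F)*ln((PK*Ko + PNa*Nao + PCl*Cli)/(PK*Ki + PNa*Nai + PCl*Clo))
Numer = 17.832, Denom = 185.095
Vm = -62.53 mV


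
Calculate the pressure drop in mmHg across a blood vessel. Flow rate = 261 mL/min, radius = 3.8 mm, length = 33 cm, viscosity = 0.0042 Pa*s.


dP = 8*mu*L*Q / (pi*r^4)
Q = 261 mL/min = 4.35e-06 m^3/s
dP = 73.6306 Pa = 73.6306 / 133.322 mmHg = 0.5523 mmHg


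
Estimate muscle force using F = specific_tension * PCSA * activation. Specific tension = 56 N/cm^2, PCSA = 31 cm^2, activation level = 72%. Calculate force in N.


F = sigma * PCSA * activation
F = 56 * 31 * 0.72
F = 1250 N


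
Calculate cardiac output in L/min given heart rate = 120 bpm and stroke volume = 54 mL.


CO = HR * SV
CO = 120 * 54 / 1000
CO = 6.48 L/min


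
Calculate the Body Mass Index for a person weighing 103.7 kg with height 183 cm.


BMI = weight / height^2
height = 183 cm = 1.83 m
BMI = 103.7 / 1.83^2
BMI = 30.97 kg/m^2


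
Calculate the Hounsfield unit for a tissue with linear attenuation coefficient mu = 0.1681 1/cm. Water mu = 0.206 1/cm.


HU = ((mu_tissue - mu_water) / mu_water) * 1000
HU = ((0.1681 - 0.206) / 0.206) * 1000
HU = -184


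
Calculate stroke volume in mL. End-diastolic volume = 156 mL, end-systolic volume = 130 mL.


SV = EDV - ESV
SV = 156 - 130
SV = 26 mL


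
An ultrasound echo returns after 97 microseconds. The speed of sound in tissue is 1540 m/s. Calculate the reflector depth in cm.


depth = c * t / 2
t = 97 us = 9.7000e-05 s
depth = 1540 * 9.7000e-05 / 2
depth = 0.07469 m = 7.469 cm


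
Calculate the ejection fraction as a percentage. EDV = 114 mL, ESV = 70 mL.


SV = EDV - ESV = 114 - 70 = 44 mL
EF = SV/EDV * 100 = 44/114 * 100
EF = 38.6%


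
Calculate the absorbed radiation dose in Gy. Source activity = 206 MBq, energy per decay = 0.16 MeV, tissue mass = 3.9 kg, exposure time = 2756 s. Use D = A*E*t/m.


A = 206 MBq = 2.0600e+08 Bq
E = 0.16 MeV = 2.5632e-14 J
D = A*E*t/m = 2.0600e+08*2.5632e-14*2756/3.9
D = 0.003731 Gy


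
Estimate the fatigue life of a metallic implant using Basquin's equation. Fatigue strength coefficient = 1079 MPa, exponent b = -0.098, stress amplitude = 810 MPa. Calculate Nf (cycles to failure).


sigma_a = sigma_f' * (2Nf)^b
2Nf = (sigma_a/sigma_f')^(1/b)
2Nf = (810/1079)^(1/-0.098)
2Nf = 18.654339
Nf = 9.327


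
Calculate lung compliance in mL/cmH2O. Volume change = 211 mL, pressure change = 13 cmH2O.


C = dV / dP
C = 211 / 13
C = 16.23 mL/cmH2O


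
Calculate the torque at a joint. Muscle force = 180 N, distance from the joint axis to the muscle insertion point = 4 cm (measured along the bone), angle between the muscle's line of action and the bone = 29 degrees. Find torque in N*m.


Torque = F * d * sin(theta)   (moment arm = d*sin(theta))
d = 4 cm = 0.04 m
Torque = 180 * 0.04 * sin(29)
Torque = 3.491 N*m


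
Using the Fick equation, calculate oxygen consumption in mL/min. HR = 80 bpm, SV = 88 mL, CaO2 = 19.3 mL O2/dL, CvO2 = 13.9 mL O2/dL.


CO = HR*SV = 80*88/1000 = 7.04 L/min
a-v O2 diff = 19.3 - 13.9 = 5.4 mL/dL
VO2 = CO * (CaO2-CvO2) * 10 dL/L
VO2 = 7.04 * 5.4 * 10
VO2 = 380.2 mL/min


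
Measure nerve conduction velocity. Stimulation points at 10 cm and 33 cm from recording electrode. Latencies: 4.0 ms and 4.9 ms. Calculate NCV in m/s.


Distance = (33 - 10) / 100 = 0.23 m
dt = (4.9 - 4.0) / 1000 = 9.0000e-04 s
NCV = dist / dt = 255.6 m/s


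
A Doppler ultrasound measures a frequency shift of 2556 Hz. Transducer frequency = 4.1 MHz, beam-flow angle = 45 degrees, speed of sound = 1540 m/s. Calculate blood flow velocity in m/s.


v = fd * c / (2 * f0 * cos(theta))
v = 2556 * 1540 / (2 * 4.1000e+06 * cos(45))
v = 0.6789 m/s


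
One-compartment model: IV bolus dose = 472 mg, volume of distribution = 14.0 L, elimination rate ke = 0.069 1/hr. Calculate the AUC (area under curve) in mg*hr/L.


C0 = Dose/Vd = 472/14.0 = 33.7143 mg/L
AUC = C0/ke = 33.7143/0.069
AUC = 488.6 mg*hr/L


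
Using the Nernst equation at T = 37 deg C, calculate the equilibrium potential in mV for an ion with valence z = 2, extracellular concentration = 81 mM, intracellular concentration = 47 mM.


E = (RT/(zF)) * ln(C_out/C_in)
T = 37 + 273.15 = 310.15 K
E = (8.314 * 310.15 / (2 * 96485)) * ln(81/47)
E = 7.273 mV


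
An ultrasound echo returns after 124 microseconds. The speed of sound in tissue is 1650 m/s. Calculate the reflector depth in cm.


depth = c * t / 2
t = 124 us = 1.2400e-04 s
depth = 1650 * 1.2400e-04 / 2
depth = 0.1023 m = 10.23 cm


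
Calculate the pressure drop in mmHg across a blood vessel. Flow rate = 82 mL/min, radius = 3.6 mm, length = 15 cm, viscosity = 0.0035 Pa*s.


dP = 8*mu*L*Q / (pi*r^4)
Q = 82 mL/min = 1.36667e-06 m^3/s
dP = 10.8781 Pa = 10.8781 / 133.322 mmHg = 0.08159 mmHg


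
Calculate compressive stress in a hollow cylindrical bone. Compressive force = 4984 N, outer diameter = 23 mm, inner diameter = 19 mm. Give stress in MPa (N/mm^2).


A = pi*(r_o^2 - r_i^2)
r_o = 11.5 mm, r_i = 9.5 mm
A = 131.947 mm^2
sigma = F/A = 4984 / 131.947
sigma = 37.77 MPa


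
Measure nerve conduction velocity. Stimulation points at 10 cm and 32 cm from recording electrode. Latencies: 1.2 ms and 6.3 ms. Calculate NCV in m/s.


Distance = (32 - 10) / 100 = 0.22 m
dt = (6.3 - 1.2) / 1000 = 0.0051 s
NCV = dist / dt = 43.14 m/s


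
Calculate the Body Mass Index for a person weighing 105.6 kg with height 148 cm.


BMI = weight / height^2
height = 148 cm = 1.48 m
BMI = 105.6 / 1.48^2
BMI = 48.21 kg/m^2


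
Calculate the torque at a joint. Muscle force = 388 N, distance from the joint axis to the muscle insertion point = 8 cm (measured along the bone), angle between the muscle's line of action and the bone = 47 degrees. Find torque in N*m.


Torque = F * d * sin(theta)   (moment arm = d*sin(theta))
d = 8 cm = 0.08 m
Torque = 388 * 0.08 * sin(47)
Torque = 22.7 N*m


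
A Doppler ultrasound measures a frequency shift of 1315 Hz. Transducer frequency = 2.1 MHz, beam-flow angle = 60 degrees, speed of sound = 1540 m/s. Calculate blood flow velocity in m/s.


v = fd * c / (2 * f0 * cos(theta))
v = 1315 * 1540 / (2 * 2.1000e+06 * cos(60))
v = 0.9643 m/s


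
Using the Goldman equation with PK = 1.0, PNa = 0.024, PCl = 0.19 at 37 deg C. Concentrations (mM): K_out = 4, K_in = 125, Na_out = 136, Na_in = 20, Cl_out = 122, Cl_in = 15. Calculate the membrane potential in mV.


Vm = (RT/F)*ln((PK*Ko + PNa*Nao + PCl*Cli)/(PK*Ki + PNa*Nai + PCl*Clo))
Numer = 10.114, Denom = 148.66
Vm = -71.83 mV


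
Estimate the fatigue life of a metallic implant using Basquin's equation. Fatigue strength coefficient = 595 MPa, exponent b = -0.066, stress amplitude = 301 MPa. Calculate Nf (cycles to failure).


sigma_a = sigma_f' * (2Nf)^b
2Nf = (sigma_a/sigma_f')^(1/b)
2Nf = (301/595)^(1/-0.066)
2Nf = 30485.831
Nf = 1.524e+04


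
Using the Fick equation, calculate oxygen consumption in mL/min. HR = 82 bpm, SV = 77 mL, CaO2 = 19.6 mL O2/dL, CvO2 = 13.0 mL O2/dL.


CO = HR*SV = 82*77/1000 = 6.314 L/min
a-v O2 diff = 19.6 - 13.0 = 6.6 mL/dL
VO2 = CO * (CaO2-CvO2) * 10 dL/L
VO2 = 6.314 * 6.6 * 10
VO2 = 416.7 mL/min


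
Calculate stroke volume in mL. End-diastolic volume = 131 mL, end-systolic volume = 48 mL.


SV = EDV - ESV
SV = 131 - 48
SV = 83 mL


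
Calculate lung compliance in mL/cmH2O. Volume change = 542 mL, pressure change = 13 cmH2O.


C = dV / dP
C = 542 / 13
C = 41.69 mL/cmH2O


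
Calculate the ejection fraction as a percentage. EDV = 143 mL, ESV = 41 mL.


SV = EDV - ESV = 143 - 41 = 102 mL
EF = SV/EDV * 100 = 102/143 * 100
EF = 71.33%


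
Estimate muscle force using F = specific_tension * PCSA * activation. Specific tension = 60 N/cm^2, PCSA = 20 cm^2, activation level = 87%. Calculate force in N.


F = sigma * PCSA * activation
F = 60 * 20 * 0.87
F = 1044 N


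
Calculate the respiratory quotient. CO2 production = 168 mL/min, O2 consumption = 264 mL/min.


RQ = VCO2 / VO2
RQ = 168 / 264
RQ = 0.6364


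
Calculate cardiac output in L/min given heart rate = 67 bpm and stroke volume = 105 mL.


CO = HR * SV
CO = 67 * 105 / 1000
CO = 7.035 L/min


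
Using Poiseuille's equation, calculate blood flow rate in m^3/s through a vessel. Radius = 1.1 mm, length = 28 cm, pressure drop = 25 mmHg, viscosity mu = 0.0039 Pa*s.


Q = pi*r^4*dP / (8*mu*L)
r = 0.0011 m, L = 0.28 m
dP = 25 mmHg = 3333.05 Pa
Q = 1.7549e-06 m^3/s


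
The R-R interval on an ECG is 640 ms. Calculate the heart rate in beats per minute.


HR = 60 / RR_interval(s)
RR = 640 ms = 0.64 s
HR = 60 / 0.64 = 93.75 bpm


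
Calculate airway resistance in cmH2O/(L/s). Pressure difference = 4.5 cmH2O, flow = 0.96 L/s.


R = dP / flow
R = 4.5 / 0.96
R = 4.688 cmH2O/(L/s)


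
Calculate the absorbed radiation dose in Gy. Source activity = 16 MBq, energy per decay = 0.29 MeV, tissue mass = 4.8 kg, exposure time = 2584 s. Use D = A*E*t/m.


A = 16 MBq = 1.6000e+07 Bq
E = 0.29 MeV = 4.6458e-14 J
D = A*E*t/m = 1.6000e+07*4.6458e-14*2584/4.8
D = 4.0016e-04 Gy


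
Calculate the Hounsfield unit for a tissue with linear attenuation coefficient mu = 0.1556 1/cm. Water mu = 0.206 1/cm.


HU = ((mu_tissue - mu_water) / mu_water) * 1000
HU = ((0.1556 - 0.206) / 0.206) * 1000
HU = -244.7


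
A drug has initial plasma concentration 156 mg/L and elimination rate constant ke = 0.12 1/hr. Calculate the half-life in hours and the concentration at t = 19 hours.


t_half = ln(2) / ke = 0.693147 / 0.12 = 5.776 hr
C(t) = C0 * exp(-ke*t) = 156 * exp(-0.12*19)
C(19) = 15.96 mg/L


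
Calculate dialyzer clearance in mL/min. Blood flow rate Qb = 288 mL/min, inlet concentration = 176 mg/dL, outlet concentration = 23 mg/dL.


K = Qb * (Cb_in - Cb_out) / Cb_in
K = 288 * (176 - 23) / 176
K = 250.4 mL/min


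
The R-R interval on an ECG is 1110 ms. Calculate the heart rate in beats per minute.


HR = 60 / RR_interval(s)
RR = 1110 ms = 1.11 s
HR = 60 / 1.11 = 54.05 bpm


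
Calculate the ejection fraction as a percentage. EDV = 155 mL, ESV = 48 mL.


SV = EDV - ESV = 155 - 48 = 107 mL
EF = SV/EDV * 100 = 107/155 * 100
EF = 69.03%


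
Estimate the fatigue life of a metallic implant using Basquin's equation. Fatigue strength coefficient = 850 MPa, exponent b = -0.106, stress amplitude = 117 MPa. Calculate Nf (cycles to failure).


sigma_a = sigma_f' * (2Nf)^b
2Nf = (sigma_a/sigma_f')^(1/b)
2Nf = (117/850)^(1/-0.106)
2Nf = 1.3330309e+08
Nf = 6.6652e+07


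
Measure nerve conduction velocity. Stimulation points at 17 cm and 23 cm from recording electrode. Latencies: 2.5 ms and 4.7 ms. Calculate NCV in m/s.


Distance = (23 - 17) / 100 = 0.06 m
dt = (4.7 - 2.5) / 1000 = 0.0022 s
NCV = dist / dt = 27.27 m/s


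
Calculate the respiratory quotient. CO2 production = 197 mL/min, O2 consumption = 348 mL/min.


RQ = VCO2 / VO2
RQ = 197 / 348
RQ = 0.5661


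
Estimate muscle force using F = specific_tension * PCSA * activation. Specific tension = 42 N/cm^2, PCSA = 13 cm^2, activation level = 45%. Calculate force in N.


F = sigma * PCSA * activation
F = 42 * 13 * 0.45
F = 245.7 N


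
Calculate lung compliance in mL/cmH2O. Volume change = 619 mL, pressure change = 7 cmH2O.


C = dV / dP
C = 619 / 7
C = 88.43 mL/cmH2O


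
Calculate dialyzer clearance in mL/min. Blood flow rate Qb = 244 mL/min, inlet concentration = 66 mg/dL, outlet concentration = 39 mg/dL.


K = Qb * (Cb_in - Cb_out) / Cb_in
K = 244 * (66 - 39) / 66
K = 99.82 mL/min


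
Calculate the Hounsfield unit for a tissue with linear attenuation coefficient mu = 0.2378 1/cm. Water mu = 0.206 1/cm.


HU = ((mu_tissue - mu_water) / mu_water) * 1000
HU = ((0.2378 - 0.206) / 0.206) * 1000
HU = 154.4


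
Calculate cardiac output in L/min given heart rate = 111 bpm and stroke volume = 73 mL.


CO = HR * SV
CO = 111 * 73 / 1000
CO = 8.103 L/min


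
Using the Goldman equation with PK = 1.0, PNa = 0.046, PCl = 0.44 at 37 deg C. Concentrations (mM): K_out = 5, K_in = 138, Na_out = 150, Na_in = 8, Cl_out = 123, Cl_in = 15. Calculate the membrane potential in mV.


Vm = (RT/F)*ln((PK*Ko + PNa*Nao + PCl*Cli)/(PK*Ki + PNa*Nai + PCl*Clo))
Numer = 18.5, Denom = 192.488
Vm = -62.6 mV


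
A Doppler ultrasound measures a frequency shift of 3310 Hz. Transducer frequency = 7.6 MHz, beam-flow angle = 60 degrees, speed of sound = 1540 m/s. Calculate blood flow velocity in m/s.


v = fd * c / (2 * f0 * cos(theta))
v = 3310 * 1540 / (2 * 7.6000e+06 * cos(60))
v = 0.6707 m/s


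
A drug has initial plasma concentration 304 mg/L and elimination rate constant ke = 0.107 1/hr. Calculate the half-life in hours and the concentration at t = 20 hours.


t_half = ln(2) / ke = 0.693147 / 0.107 = 6.478 hr
C(t) = C0 * exp(-ke*t) = 304 * exp(-0.107*20)
C(20) = 35.77 mg/L


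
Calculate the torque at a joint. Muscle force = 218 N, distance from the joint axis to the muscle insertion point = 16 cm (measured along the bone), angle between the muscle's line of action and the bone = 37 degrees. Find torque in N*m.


Torque = F * d * sin(theta)   (moment arm = d*sin(theta))
d = 16 cm = 0.16 m
Torque = 218 * 0.16 * sin(37)
Torque = 20.99 N*m


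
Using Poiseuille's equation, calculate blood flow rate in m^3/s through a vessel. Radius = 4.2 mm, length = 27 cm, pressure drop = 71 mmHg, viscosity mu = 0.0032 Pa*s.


Q = pi*r^4*dP / (8*mu*L)
r = 0.0042 m, L = 0.27 m
dP = 71 mmHg = 9465.862 Pa
Q = 0.001339 m^3/s


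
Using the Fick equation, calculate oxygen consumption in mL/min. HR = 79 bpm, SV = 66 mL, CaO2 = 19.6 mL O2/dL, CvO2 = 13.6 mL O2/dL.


CO = HR*SV = 79*66/1000 = 5.214 L/min
a-v O2 diff = 19.6 - 13.6 = 6 mL/dL
VO2 = CO * (CaO2-CvO2) * 10 dL/L
VO2 = 5.214 * 6 * 10
VO2 = 312.8 mL/min


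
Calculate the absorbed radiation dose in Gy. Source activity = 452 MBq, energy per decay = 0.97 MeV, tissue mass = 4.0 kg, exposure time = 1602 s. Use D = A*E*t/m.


A = 452 MBq = 4.5200e+08 Bq
E = 0.97 MeV = 1.55394e-13 J
D = A*E*t/m = 4.5200e+08*1.55394e-13*1602/4.0
D = 0.02813 Gy


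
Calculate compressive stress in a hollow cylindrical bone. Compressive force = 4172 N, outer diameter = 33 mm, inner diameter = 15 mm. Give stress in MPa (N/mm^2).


A = pi*(r_o^2 - r_i^2)
r_o = 16.5 mm, r_i = 7.5 mm
A = 678.584 mm^2
sigma = F/A = 4172 / 678.584
sigma = 6.148 MPa


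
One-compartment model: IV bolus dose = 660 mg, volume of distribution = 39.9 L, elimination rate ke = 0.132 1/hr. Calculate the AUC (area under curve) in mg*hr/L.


C0 = Dose/Vd = 660/39.9 = 16.5414 mg/L
AUC = C0/ke = 16.5414/0.132
AUC = 125.3 mg*hr/L


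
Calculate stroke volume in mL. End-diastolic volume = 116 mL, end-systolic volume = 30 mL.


SV = EDV - ESV
SV = 116 - 30
SV = 86 mL


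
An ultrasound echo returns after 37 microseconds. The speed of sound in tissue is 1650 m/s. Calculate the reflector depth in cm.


depth = c * t / 2
t = 37 us = 3.7000e-05 s
depth = 1650 * 3.7000e-05 / 2
depth = 0.030525 m = 3.0525 cm


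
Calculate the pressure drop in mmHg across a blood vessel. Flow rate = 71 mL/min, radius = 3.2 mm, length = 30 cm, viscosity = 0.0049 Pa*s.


dP = 8*mu*L*Q / (pi*r^4)
Q = 71 mL/min = 1.18333e-06 m^3/s
dP = 42.2438 Pa = 42.2438 / 133.322 mmHg = 0.3169 mmHg


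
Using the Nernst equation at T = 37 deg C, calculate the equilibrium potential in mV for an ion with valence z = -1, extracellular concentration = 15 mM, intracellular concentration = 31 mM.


E = (RT/(zF)) * ln(C_out/C_in)
T = 37 + 273.15 = 310.15 K
E = (8.314 * 310.15 / (-1 * 96485)) * ln(15/31)
E = 19.4 mV


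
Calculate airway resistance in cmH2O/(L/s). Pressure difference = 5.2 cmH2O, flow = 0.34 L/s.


R = dP / flow
R = 5.2 / 0.34
R = 15.29 cmH2O/(L/s)


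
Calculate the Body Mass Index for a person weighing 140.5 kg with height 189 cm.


BMI = weight / height^2
height = 189 cm = 1.89 m
BMI = 140.5 / 1.89^2
BMI = 39.33 kg/m^2


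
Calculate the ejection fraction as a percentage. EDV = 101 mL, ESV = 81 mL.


SV = EDV - ESV = 101 - 81 = 20 mL
EF = SV/EDV * 100 = 20/101 * 100
EF = 19.8%


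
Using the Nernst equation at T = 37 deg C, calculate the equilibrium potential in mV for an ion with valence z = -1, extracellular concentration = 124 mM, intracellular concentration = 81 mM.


E = (RT/(zF)) * ln(C_out/C_in)
T = 37 + 273.15 = 310.15 K
E = (8.314 * 310.15 / (-1 * 96485)) * ln(124/81)
E = -11.38 mV


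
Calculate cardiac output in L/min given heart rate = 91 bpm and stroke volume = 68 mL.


CO = HR * SV
CO = 91 * 68 / 1000
CO = 6.188 L/min


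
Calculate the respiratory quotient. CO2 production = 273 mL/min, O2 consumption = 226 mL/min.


RQ = VCO2 / VO2
RQ = 273 / 226
RQ = 1.208


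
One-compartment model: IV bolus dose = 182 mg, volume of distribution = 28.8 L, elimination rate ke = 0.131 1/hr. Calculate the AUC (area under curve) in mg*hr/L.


C0 = Dose/Vd = 182/28.8 = 6.31944 mg/L
AUC = C0/ke = 6.31944/0.131
AUC = 48.24 mg*hr/L


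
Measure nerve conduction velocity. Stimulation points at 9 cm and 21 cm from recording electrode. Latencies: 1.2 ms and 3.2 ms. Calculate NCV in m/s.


Distance = (21 - 9) / 100 = 0.12 m
dt = (3.2 - 1.2) / 1000 = 0.002 s
NCV = dist / dt = 60 m/s


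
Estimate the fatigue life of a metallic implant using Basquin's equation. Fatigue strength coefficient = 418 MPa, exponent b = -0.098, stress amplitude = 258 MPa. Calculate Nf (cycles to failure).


sigma_a = sigma_f' * (2Nf)^b
2Nf = (sigma_a/sigma_f')^(1/b)
2Nf = (258/418)^(1/-0.098)
2Nf = 137.50941
Nf = 68.75


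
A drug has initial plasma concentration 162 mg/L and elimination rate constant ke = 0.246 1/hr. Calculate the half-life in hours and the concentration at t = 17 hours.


t_half = ln(2) / ke = 0.693147 / 0.246 = 2.818 hr
C(t) = C0 * exp(-ke*t) = 162 * exp(-0.246*17)
C(17) = 2.473 mg/L


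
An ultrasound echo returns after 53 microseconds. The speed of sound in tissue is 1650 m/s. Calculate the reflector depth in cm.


depth = c * t / 2
t = 53 us = 5.3000e-05 s
depth = 1650 * 5.3000e-05 / 2
depth = 0.043725 m = 4.3725 cm


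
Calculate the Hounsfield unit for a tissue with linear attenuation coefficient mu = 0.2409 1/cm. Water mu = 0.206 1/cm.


HU = ((mu_tissue - mu_water) / mu_water) * 1000
HU = ((0.2409 - 0.206) / 0.206) * 1000
HU = 169.4


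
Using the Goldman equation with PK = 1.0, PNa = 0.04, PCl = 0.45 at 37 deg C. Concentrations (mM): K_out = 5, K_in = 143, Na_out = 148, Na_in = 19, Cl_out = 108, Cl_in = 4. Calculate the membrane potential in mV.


Vm = (RT/F)*ln((PK*Ko + PNa*Nao + PCl*Cli)/(PK*Ki + PNa*Nai + PCl*Clo))
Numer = 12.72, Denom = 192.36
Vm = -72.59 mV


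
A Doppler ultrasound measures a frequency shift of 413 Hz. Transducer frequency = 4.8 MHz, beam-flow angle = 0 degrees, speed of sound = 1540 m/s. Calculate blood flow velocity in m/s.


v = fd * c / (2 * f0 * cos(theta))
v = 413 * 1540 / (2 * 4.8000e+06 * cos(0))
v = 0.06625 m/s


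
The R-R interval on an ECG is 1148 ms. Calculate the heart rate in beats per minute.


HR = 60 / RR_interval(s)
RR = 1148 ms = 1.148 s
HR = 60 / 1.148 = 52.26 bpm


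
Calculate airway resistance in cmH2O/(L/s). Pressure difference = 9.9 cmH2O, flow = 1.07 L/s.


R = dP / flow
R = 9.9 / 1.07
R = 9.252 cmH2O/(L/s)


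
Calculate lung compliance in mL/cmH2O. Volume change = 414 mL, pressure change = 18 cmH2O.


C = dV / dP
C = 414 / 18
C = 23 mL/cmH2O


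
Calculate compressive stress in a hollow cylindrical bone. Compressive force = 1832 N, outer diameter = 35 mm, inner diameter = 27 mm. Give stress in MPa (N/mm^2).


A = pi*(r_o^2 - r_i^2)
r_o = 17.5 mm, r_i = 13.5 mm
A = 389.557 mm^2
sigma = F/A = 1832 / 389.557
sigma = 4.703 MPa


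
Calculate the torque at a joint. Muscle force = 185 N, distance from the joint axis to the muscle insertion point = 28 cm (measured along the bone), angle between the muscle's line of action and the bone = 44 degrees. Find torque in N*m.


Torque = F * d * sin(theta)   (moment arm = d*sin(theta))
d = 28 cm = 0.28 m
Torque = 185 * 0.28 * sin(44)
Torque = 35.98 N*m


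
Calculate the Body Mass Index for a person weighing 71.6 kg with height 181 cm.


BMI = weight / height^2
height = 181 cm = 1.81 m
BMI = 71.6 / 1.81^2
BMI = 21.86 kg/m^2


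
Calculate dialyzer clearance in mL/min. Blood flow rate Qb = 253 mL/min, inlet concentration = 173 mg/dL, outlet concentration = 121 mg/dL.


K = Qb * (Cb_in - Cb_out) / Cb_in
K = 253 * (173 - 121) / 173
K = 76.05 mL/min


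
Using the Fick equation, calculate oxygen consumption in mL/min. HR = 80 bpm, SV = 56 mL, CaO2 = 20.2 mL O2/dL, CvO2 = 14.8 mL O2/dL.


CO = HR*SV = 80*56/1000 = 4.48 L/min
a-v O2 diff = 20.2 - 14.8 = 5.4 mL/dL
VO2 = CO * (CaO2-CvO2) * 10 dL/L
VO2 = 4.48 * 5.4 * 10
VO2 = 241.9 mL/min


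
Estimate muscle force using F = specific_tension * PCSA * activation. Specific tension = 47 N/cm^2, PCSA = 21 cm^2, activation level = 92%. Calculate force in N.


F = sigma * PCSA * activation
F = 47 * 21 * 0.92
F = 908 N


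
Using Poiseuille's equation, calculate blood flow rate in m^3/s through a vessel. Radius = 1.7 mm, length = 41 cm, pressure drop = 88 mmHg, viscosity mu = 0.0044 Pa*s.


Q = pi*r^4*dP / (8*mu*L)
r = 0.0017 m, L = 0.41 m
dP = 88 mmHg = 11732.336 Pa
Q = 2.1331e-05 m^3/s


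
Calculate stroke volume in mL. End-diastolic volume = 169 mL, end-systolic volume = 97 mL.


SV = EDV - ESV
SV = 169 - 97
SV = 72 mL


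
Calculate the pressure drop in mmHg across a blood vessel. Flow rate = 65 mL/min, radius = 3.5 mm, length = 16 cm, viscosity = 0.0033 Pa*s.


dP = 8*mu*L*Q / (pi*r^4)
Q = 65 mL/min = 1.08333e-06 m^3/s
dP = 9.7065 Pa = 9.7065 / 133.322 mmHg = 0.0728 mmHg


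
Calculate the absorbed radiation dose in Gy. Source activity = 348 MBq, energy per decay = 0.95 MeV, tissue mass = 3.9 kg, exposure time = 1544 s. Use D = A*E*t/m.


A = 348 MBq = 3.4800e+08 Bq
E = 0.95 MeV = 1.5219e-13 J
D = A*E*t/m = 3.4800e+08*1.5219e-13*1544/3.9
D = 0.02097 Gy


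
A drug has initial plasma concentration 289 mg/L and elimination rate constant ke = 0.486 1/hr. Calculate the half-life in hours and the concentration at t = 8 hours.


t_half = ln(2) / ke = 0.693147 / 0.486 = 1.426 hr
C(t) = C0 * exp(-ke*t) = 289 * exp(-0.486*8)
C(8) = 5.921 mg/L
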